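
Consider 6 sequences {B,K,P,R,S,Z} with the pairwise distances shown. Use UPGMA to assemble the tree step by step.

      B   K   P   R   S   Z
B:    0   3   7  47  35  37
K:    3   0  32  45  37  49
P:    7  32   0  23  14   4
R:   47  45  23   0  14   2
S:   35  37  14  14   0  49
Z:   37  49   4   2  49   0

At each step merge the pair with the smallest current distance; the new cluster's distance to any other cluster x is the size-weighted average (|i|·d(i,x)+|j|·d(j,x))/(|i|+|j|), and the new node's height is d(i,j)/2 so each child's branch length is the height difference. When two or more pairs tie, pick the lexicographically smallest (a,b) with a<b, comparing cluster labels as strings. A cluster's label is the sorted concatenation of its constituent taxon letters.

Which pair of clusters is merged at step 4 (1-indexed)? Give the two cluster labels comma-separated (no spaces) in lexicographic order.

PRZ,S

iteration 1: select R,Z (d=2); attach at lengths (1, 1); label the merged cluster RZ
  updated: d(B,RZ)=42, d(K,RZ)=47, d(P,RZ)=27/2, d(RZ,S)=63/2
iteration 2: select B,K (d=3); attach at lengths (3/2, 3/2); label the merged cluster BK
  updated: d(BK,P)=39/2, d(BK,RZ)=89/2, d(BK,S)=36
iteration 3: select P,RZ (d=27/2); attach at lengths (27/4, 23/4); label the merged cluster PRZ
  updated: d(BK,PRZ)=217/6, d(PRZ,S)=77/3
iteration 4: select PRZ,S (d=77/3); attach at lengths (73/12, 77/6); label the merged cluster PRSZ
  updated: d(BK,PRSZ)=289/8
iteration 5: select BK,PRSZ (d=289/8); attach at lengths (265/16, 251/48); label the merged cluster BKPRSZ
final tree: ((B:3/2,K:3/2):265/16,((P:27/4,(R:1,Z:1):23/4):73/12,S:77/6):251/48)
total length: 1397/24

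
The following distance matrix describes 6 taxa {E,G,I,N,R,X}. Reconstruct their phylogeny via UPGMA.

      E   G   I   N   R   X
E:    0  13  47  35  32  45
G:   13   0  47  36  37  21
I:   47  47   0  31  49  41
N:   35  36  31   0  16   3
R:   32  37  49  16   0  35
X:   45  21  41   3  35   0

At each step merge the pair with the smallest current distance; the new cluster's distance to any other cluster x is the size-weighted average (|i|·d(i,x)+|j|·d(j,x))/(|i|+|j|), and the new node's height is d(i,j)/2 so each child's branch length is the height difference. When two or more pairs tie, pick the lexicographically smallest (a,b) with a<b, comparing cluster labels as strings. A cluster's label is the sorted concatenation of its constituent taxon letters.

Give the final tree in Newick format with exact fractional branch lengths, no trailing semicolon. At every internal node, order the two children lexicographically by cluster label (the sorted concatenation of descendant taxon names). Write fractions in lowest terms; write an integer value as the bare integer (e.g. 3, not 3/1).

(((E:13/2,G:13/2):32/3,((N:3/2,X:3/2):45/4,R:51/4):53/12):13/3,I:43/2)

iteration 1: select N,X (d=3); attach at lengths (3/2, 3/2); label the merged cluster NX
  updated: d(E,NX)=40, d(G,NX)=57/2, d(I,NX)=36, d(NX,R)=51/2
iteration 2: select E,G (d=13); attach at lengths (13/2, 13/2); label the merged cluster EG
  updated: d(EG,I)=47, d(EG,NX)=137/4, d(EG,R)=69/2
iteration 3: select NX,R (d=51/2); attach at lengths (45/4, 51/4); label the merged cluster NRX
  updated: d(EG,NRX)=103/3, d(I,NRX)=121/3
iteration 4: select EG,NRX (d=103/3); attach at lengths (32/3, 53/12); label the merged cluster EGNRX
  updated: d(EGNRX,I)=43
iteration 5: select EGNRX,I (d=43); attach at lengths (13/3, 43/2); label the merged cluster EGINRX
final tree: (((E:13/2,G:13/2):32/3,((N:3/2,X:3/2):45/4,R:51/4):53/12):13/3,I:43/2)
total length: 971/12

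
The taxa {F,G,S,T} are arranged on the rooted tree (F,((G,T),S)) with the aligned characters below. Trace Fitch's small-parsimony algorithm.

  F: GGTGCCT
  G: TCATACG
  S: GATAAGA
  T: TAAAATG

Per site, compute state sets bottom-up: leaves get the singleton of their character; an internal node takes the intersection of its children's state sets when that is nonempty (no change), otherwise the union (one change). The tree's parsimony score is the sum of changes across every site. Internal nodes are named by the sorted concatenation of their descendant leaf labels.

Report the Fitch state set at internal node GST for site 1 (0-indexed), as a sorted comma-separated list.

site 0, node GT: G={T} ∩ T={T} → {T} (+0)
site 0, node GST: GT={T} ∪ S={G} → {G,T} (+1)
site 0, node FGST: F={G} ∩ GST={G,T} → {G} (+0)
site 1, node GT: G={C} ∪ T={A} → {A,C} (+1)
site 1, node GST: GT={A,C} ∩ S={A} → {A} (+0)
site 1, node FGST: F={G} ∪ GST={A} → {A,G} (+1)
site 2, node GT: G={A} ∩ T={A} → {A} (+0)
site 2, node GST: GT={A} ∪ S={T} → {A,T} (+1)
site 2, node FGST: F={T} ∩ GST={A,T} → {T} (+0)
site 3, node GT: G={T} ∪ T={A} → {A,T} (+1)
site 3, node GST: GT={A,T} ∩ S={A} → {A} (+0)
site 3, node FGST: F={G} ∪ GST={A} → {A,G} (+1)
site 4, node GT: G={A} ∩ T={A} → {A} (+0)
site 4, node GST: GT={A} ∩ S={A} → {A} (+0)
site 4, node FGST: F={C} ∪ GST={A} → {A,C} (+1)
site 5, node GT: G={C} ∪ T={T} → {C,T} (+1)
site 5, node GST: GT={C,T} ∪ S={G} → {C,G,T} (+1)
site 5, node FGST: F={C} ∩ GST={C,G,T} → {C} (+0)
site 6, node GT: G={G} ∩ T={G} → {G} (+0)
site 6, node GST: GT={G} ∪ S={A} → {A,G} (+1)
site 6, node FGST: F={T} ∪ GST={A,G} → {A,G,T} (+1)
per-site changes: [1, 2, 1, 2, 1, 2, 2]; total = 11

A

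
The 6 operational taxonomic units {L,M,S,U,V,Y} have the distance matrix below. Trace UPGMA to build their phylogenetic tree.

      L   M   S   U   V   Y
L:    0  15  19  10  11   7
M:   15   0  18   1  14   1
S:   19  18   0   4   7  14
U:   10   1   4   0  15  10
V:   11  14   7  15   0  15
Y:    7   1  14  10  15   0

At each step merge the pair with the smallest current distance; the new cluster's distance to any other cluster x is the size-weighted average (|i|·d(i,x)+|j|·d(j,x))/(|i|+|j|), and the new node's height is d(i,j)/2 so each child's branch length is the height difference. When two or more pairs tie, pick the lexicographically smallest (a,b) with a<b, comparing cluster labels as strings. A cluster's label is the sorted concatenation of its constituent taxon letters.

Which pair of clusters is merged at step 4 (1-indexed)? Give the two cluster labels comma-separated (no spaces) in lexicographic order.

iteration 1: select M,U (d=1); attach at lengths (1/2, 1/2); label the merged cluster MU
  updated: d(L,MU)=25/2, d(MU,S)=11, d(MU,V)=29/2, d(MU,Y)=11/2
iteration 2: select MU,Y (d=11/2); attach at lengths (9/4, 11/4); label the merged cluster MUY
  updated: d(L,MUY)=32/3, d(MUY,S)=12, d(MUY,V)=44/3
iteration 3: select S,V (d=7); attach at lengths (7/2, 7/2); label the merged cluster SV
  updated: d(L,SV)=15, d(MUY,SV)=40/3
iteration 4: select L,MUY (d=32/3); attach at lengths (16/3, 31/12); label the merged cluster LMUY
  updated: d(LMUY,SV)=55/4
iteration 5: select LMUY,SV (d=55/4); attach at lengths (37/24, 27/8); label the merged cluster LMSUVY
final tree: ((L:16/3,((M:1/2,U:1/2):9/4,Y:11/4):31/12):37/24,(S:7/2,V:7/2):27/8)
total length: 155/6

L,MUY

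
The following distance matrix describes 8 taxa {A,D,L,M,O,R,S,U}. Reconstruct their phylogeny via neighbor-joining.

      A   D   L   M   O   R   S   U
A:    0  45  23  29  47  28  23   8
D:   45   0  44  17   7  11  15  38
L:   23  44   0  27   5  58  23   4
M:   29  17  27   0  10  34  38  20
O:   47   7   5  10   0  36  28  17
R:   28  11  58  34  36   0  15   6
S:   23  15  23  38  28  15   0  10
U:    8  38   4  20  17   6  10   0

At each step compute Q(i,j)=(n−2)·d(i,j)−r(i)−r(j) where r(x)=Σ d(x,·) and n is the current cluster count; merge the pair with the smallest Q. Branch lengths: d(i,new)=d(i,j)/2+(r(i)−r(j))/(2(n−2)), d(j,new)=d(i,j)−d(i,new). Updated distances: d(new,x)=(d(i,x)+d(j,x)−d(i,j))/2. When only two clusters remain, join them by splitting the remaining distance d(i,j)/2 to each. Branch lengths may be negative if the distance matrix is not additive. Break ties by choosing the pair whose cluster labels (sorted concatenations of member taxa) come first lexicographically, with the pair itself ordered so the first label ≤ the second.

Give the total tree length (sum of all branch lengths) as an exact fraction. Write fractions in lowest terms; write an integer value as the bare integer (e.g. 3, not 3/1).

1. join L+O (d=5, Q=-304) ⇒ LO; edges |L|=16/3, |O|=-1/3
  updated: d(A,LO)=65/2, d(D,LO)=23, d(LO,M)=16, d(LO,R)=89/2, d(LO,S)=23, d(LO,U)=8
2. join D+R (d=11, Q=-465/2) ⇒ DR; edges |D|=131/20, |R|=89/20
  updated: d(A,DR)=31, d(DR,LO)=113/4, d(DR,M)=20, d(DR,S)=19/2, d(DR,U)=33/2
3. join DR+S (d=19/2, Q=-683/4) ⇒ DRS; edges |DR|=159/32, |S|=145/32
  updated: d(A,DRS)=89/4, d(DRS,LO)=167/8, d(DRS,M)=97/4, d(DRS,U)=17/2
4. join LO+M (d=16, Q=-949/8) ⇒ LMO; edges |LO|=289/48, |M|=479/48
  updated: d(A,LMO)=91/4, d(DRS,LMO)=233/16, d(LMO,U)=6
5. join A+U (d=8, Q=-119/2) ⇒ AU; edges |A|=93/8, |U|=-29/8
  updated: d(AU,DRS)=91/8, d(AU,LMO)=83/8
6. join AU+DRS (d=91/8, Q=-581/16) ⇒ ADRSU; edges |AU|=115/32, |DRS|=249/32
  updated: d(ADRSU,LMO)=217/32
7. join ADRSU+LMO (d=217/32) ⇒ ADLMORSU; edges |ADRSU|=217/64, |LMO|=217/64
final tree: (((A:93/8,U:-29/8):115/32,((D:131/20,R:89/20):159/32,S:145/32):249/32):217/64,((L:16/3,O:-1/3):289/48,M:479/48):217/64)
total length: 2165/32

2165/32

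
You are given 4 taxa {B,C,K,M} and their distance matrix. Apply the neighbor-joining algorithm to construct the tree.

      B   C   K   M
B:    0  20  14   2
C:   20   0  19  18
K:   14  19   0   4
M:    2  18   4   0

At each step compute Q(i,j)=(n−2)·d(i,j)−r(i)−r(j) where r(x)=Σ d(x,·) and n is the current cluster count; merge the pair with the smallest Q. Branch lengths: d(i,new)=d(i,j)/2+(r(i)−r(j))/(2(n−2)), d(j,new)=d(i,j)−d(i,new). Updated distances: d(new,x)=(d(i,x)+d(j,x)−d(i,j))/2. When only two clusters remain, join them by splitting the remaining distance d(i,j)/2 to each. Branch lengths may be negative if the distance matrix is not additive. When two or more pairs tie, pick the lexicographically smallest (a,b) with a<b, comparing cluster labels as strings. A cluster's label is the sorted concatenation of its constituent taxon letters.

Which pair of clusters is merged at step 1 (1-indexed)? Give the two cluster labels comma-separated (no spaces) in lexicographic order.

step 1: merge (B,M) at d=2, Q=-56; branch lengths B→4, M→-2; new cluster BM
  updated: d(BM,C)=18, d(BM,K)=8
step 2: merge (BM,C) at d=18, Q=-45; branch lengths BM→7/2, C→29/2; new cluster BCM
  updated: d(BCM,K)=9/2
step 3: merge (BCM,K) at d=9/2; branch lengths BCM→9/4, K→9/4; new cluster BCKM
final tree: (((B:4,M:-2):7/2,C:29/2):9/4,K:9/4)
total length: 49/2

B,M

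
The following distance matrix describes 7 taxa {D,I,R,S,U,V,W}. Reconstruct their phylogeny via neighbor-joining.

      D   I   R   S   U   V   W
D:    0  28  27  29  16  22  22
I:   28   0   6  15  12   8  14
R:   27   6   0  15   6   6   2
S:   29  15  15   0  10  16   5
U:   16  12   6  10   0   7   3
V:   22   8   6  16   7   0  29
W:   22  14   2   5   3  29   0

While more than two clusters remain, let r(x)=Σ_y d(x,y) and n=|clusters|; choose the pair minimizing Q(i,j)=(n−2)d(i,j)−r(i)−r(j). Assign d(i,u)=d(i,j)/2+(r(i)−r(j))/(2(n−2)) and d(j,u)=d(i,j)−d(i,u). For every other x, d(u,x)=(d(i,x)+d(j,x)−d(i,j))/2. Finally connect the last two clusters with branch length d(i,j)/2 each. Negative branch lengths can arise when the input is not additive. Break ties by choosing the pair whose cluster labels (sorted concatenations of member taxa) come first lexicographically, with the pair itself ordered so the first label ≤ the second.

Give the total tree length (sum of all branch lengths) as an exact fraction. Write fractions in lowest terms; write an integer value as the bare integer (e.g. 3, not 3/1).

651/16

iteration 1: select S,W (d=5, Q=-140); attach at lengths (4, 1); label the merged cluster SW
  updated: d(D,SW)=23, d(I,SW)=12, d(R,SW)=6, d(SW,U)=4, d(SW,V)=20
iteration 2: select D,U (d=16, Q=-97); attach at lengths (135/8, -7/8); label the merged cluster DU
  updated: d(DU,I)=12, d(DU,R)=17/2, d(DU,SW)=11/2, d(DU,V)=13/2
iteration 3: select DU,SW (d=11/2, Q=-119/2); attach at lengths (11/12, 55/12); label the merged cluster DSUW
  updated: d(DSUW,I)=37/4, d(DSUW,R)=9/2, d(DSUW,V)=21/2
iteration 4: select DSUW,R (d=9/2, Q=-127/4); attach at lengths (67/16, 5/16); label the merged cluster DRSUW
  updated: d(DRSUW,I)=43/8, d(DRSUW,V)=6
iteration 5: select DRSUW,I (d=43/8, Q=-155/8); attach at lengths (27/16, 59/16); label the merged cluster DIRSUW
  updated: d(DIRSUW,V)=69/16
iteration 6: select DIRSUW,V (d=69/16); attach at lengths (69/32, 69/32); label the merged cluster DIRSUVW
final tree: (((((D:135/8,U:-7/8):11/12,(S:4,W:1):55/12):67/16,R:5/16):27/16,I:59/16):69/32,V:69/32)
total length: 651/16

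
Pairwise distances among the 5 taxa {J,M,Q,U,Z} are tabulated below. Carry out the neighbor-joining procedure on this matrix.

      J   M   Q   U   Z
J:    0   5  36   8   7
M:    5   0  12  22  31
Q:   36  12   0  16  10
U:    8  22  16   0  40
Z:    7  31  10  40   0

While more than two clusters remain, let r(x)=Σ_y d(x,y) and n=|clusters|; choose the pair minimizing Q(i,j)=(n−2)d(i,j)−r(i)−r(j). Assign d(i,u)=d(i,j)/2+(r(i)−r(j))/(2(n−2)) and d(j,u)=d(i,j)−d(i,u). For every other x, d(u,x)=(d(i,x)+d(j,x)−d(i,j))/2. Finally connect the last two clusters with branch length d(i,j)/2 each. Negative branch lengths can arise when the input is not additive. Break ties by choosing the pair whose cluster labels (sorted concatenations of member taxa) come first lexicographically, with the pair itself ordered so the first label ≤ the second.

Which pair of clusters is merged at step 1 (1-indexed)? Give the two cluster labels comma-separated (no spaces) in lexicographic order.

Q,Z

step 1: merge (Q,Z) at d=10, Q=-132; branch lengths Q→8/3, Z→22/3; new cluster QZ
  updated: d(J,QZ)=33/2, d(M,QZ)=33/2, d(QZ,U)=23
step 2: merge (J,U) at d=8, Q=-133/2; branch lengths J→-15/8, U→79/8; new cluster JU
  updated: d(JU,M)=19/2, d(JU,QZ)=63/4
step 3: merge (JU,M) at d=19/2, Q=-167/4; branch lengths JU→35/8, M→41/8; new cluster JMU
  updated: d(JMU,QZ)=91/8
step 4: merge (JMU,QZ) at d=91/8; branch lengths JMU→91/16, QZ→91/16; new cluster JMQUZ
final tree: (((J:-15/8,U:79/8):35/8,M:41/8):91/16,(Q:8/3,Z:22/3):91/16)
total length: 311/8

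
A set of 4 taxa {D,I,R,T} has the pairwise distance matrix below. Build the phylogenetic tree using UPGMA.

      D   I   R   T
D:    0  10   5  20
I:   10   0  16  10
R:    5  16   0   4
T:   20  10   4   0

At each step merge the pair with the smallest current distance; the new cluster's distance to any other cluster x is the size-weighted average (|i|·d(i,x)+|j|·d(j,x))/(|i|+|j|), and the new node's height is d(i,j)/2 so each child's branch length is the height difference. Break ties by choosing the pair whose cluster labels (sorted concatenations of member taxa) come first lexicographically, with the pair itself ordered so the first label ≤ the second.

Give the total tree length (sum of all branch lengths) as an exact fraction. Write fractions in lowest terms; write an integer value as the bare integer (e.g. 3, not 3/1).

1. join R+T (d=4) ⇒ RT; edges |R|=2, |T|=2
  updated: d(D,RT)=25/2, d(I,RT)=13
2. join D+I (d=10) ⇒ DI; edges |D|=5, |I|=5
  updated: d(DI,RT)=51/4
3. join DI+RT (d=51/4) ⇒ DIRT; edges |DI|=11/8, |RT|=35/8
final tree: ((D:5,I:5):11/8,(R:2,T:2):35/8)
total length: 79/4

79/4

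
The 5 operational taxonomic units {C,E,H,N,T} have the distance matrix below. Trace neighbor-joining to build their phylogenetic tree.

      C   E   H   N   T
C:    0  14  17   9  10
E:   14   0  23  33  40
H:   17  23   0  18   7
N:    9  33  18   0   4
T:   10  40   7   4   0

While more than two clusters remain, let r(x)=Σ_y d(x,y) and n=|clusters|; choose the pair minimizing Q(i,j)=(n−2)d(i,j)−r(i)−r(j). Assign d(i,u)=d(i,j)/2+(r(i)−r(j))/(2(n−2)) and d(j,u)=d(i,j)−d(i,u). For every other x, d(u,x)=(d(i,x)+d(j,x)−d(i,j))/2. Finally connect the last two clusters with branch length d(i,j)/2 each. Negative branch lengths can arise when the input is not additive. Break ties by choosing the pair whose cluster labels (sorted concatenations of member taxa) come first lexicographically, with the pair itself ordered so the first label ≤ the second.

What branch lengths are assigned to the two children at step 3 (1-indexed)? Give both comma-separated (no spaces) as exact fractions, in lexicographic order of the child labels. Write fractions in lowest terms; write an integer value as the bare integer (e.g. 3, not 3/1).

23/4,15/4

step 1: merge (C,E) at d=14, Q=-118; branch lengths C→-3, E→17; new cluster CE
  updated: d(CE,H)=13, d(CE,N)=14, d(CE,T)=18
step 2: merge (CE,H) at d=13, Q=-57; branch lengths CE→33/4, H→19/4; new cluster CEH
  updated: d(CEH,N)=19/2, d(CEH,T)=6
step 3: merge (CEH,N) at d=19/2, Q=-39/2; branch lengths CEH→23/4, N→15/4; new cluster CEHN
  updated: d(CEHN,T)=1/4
step 4: merge (CEHN,T) at d=1/4; branch lengths CEHN→1/8, T→1/8; new cluster CEHNT
final tree: ((((C:-3,E:17):33/4,H:19/4):23/4,N:15/4):1/8,T:1/8)
total length: 147/4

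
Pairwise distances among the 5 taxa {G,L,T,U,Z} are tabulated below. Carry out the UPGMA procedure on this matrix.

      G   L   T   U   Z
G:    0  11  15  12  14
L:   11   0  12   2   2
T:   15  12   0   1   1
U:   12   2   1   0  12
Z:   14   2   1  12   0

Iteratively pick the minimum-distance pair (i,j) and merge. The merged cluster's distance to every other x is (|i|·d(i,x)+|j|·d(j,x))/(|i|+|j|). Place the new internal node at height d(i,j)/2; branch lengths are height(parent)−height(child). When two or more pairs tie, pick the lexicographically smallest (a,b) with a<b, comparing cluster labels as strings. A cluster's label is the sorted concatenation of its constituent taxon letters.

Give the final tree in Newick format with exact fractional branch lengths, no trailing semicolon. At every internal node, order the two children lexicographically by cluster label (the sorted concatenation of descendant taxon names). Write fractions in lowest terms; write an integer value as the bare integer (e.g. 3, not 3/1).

1. join T+U (d=1) ⇒ TU; edges |T|=1/2, |U|=1/2
  updated: d(G,TU)=27/2, d(L,TU)=7, d(TU,Z)=13/2
2. join L+Z (d=2) ⇒ LZ; edges |L|=1, |Z|=1
  updated: d(G,LZ)=25/2, d(LZ,TU)=27/4
3. join LZ+TU (d=27/4) ⇒ LTUZ; edges |LZ|=19/8, |TU|=23/8
  updated: d(G,LTUZ)=13
4. join G+LTUZ (d=13) ⇒ GLTUZ; edges |G|=13/2, |LTUZ|=25/8
final tree: (G:13/2,((L:1,Z:1):19/8,(T:1/2,U:1/2):23/8):25/8)
total length: 143/8

(G:13/2,((L:1,Z:1):19/8,(T:1/2,U:1/2):23/8):25/8)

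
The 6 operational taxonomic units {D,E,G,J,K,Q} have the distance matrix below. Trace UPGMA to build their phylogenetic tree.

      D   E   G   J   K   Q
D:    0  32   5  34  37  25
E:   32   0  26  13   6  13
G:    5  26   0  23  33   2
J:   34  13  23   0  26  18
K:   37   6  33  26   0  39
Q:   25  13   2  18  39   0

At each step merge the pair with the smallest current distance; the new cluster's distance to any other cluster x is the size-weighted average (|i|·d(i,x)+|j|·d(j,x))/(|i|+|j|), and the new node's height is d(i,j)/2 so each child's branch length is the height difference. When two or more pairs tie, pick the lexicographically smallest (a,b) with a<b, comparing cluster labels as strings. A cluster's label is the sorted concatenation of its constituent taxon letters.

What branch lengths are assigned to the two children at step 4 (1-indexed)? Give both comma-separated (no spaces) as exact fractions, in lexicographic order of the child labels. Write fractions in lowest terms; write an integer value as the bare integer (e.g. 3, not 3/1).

iteration 1: select G,Q (d=2); attach at lengths (1, 1); label the merged cluster GQ
  updated: d(D,GQ)=15, d(E,GQ)=39/2, d(GQ,J)=41/2, d(GQ,K)=36
iteration 2: select E,K (d=6); attach at lengths (3, 3); label the merged cluster EK
  updated: d(D,EK)=69/2, d(EK,GQ)=111/4, d(EK,J)=39/2
iteration 3: select D,GQ (d=15); attach at lengths (15/2, 13/2); label the merged cluster DGQ
  updated: d(DGQ,EK)=30, d(DGQ,J)=25
iteration 4: select EK,J (d=39/2); attach at lengths (27/4, 39/4); label the merged cluster EJK
  updated: d(DGQ,EJK)=85/3
iteration 5: select DGQ,EJK (d=85/3); attach at lengths (20/3, 53/12); label the merged cluster DEGJKQ
final tree: ((D:15/2,(G:1,Q:1):13/2):20/3,((E:3,K:3):27/4,J:39/4):53/12)
total length: 595/12

27/4,39/4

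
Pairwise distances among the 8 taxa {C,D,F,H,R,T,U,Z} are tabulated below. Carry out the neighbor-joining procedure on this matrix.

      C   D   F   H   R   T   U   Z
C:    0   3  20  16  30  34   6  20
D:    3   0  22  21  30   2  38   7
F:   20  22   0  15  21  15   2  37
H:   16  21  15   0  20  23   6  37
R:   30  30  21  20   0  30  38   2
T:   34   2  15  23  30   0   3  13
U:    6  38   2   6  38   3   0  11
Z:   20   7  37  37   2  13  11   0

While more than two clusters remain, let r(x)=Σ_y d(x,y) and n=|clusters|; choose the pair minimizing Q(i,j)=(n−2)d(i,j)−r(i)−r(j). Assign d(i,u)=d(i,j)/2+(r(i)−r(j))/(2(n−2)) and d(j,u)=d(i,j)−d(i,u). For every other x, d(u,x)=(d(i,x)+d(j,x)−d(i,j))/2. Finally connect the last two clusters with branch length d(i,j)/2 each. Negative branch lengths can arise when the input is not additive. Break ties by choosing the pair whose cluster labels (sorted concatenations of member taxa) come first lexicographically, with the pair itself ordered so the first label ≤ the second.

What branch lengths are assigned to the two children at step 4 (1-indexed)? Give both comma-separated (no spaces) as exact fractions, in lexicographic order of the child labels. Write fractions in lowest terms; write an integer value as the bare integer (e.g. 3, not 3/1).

33/8,19/4

iteration 1: select R,Z (d=2, Q=-286); attach at lengths (14/3, -8/3); label the merged cluster RZ
  updated: d(C,RZ)=24, d(D,RZ)=35/2, d(F,RZ)=28, d(H,RZ)=55/2, d(RZ,T)=41/2, d(RZ,U)=47/2
iteration 2: select C,D (d=3, Q=-383/2); attach at lengths (29/20, 31/20); label the merged cluster CD
  updated: d(CD,F)=39/2, d(CD,H)=17, d(CD,RZ)=77/4, d(CD,T)=33/2, d(CD,U)=41/2
iteration 3: select CD,RZ (d=77/4, Q=-269/2); attach at lengths (51/8, 103/8); label the merged cluster CDRZ
  updated: d(CDRZ,F)=113/8, d(CDRZ,H)=101/8, d(CDRZ,T)=71/8, d(CDRZ,U)=99/8
iteration 4: select CDRZ,T (d=71/8, Q=-285/4); attach at lengths (33/8, 19/4); label the merged cluster CDRTZ
  updated: d(CDRTZ,F)=81/8, d(CDRTZ,H)=107/8, d(CDRTZ,U)=13/4
iteration 5: select CDRTZ,H (d=107/8, Q=-275/8); attach at lengths (153/32, 275/32); label the merged cluster CDHRTZ
  updated: d(CDHRTZ,F)=47/8, d(CDHRTZ,U)=-33/16
iteration 6: select CDHRTZ,F (d=47/8, Q=-93/16); attach at lengths (29/32, 159/32); label the merged cluster CDFHRTZ
  updated: d(CDFHRTZ,U)=-95/32
iteration 7: select CDFHRTZ,U (d=-95/32); attach at lengths (-95/64, -95/64); label the merged cluster CDFHRTUZ
final tree: ((((((C:29/20,D:31/20):51/8,(R:14/3,Z:-8/3):103/8):33/8,T:19/4):153/32,H:275/32):29/32,F:159/32):-95/64,U:-95/64)
total length: 1581/32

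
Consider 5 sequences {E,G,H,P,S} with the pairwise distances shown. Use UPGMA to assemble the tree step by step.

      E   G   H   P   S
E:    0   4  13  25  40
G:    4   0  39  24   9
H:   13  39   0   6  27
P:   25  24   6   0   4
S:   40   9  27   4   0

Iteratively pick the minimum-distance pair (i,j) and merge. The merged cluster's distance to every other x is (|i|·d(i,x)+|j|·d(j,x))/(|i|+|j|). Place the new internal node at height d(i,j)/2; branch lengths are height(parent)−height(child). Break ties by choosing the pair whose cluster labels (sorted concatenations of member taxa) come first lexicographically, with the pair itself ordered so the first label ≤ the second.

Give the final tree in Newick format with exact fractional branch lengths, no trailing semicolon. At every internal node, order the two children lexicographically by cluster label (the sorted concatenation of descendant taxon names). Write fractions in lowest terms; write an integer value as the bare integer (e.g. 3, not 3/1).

((E:2,G:2):21/2,(H:33/4,(P:2,S:2):25/4):17/4)

step 1: merge (E,G) at d=4; branch lengths E→2, G→2; new cluster EG
  updated: d(EG,H)=26, d(EG,P)=49/2, d(EG,S)=49/2
step 2: merge (P,S) at d=4; branch lengths P→2, S→2; new cluster PS
  updated: d(EG,PS)=49/2, d(H,PS)=33/2
step 3: merge (H,PS) at d=33/2; branch lengths H→33/4, PS→25/4; new cluster HPS
  updated: d(EG,HPS)=25
step 4: merge (EG,HPS) at d=25; branch lengths EG→21/2, HPS→17/4; new cluster EGHPS
final tree: ((E:2,G:2):21/2,(H:33/4,(P:2,S:2):25/4):17/4)
total length: 149/4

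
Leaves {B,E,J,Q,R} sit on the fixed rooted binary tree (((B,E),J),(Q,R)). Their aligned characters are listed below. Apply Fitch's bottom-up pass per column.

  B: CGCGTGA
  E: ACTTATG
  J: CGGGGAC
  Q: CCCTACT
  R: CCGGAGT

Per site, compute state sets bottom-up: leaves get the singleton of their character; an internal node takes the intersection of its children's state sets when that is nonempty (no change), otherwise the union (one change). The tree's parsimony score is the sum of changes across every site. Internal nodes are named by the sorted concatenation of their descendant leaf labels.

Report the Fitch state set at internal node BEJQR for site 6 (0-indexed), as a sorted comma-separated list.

site 0, node BE: B={C} ∪ E={A} → {A,C} (+1)
site 0, node BEJ: BE={A,C} ∩ J={C} → {C} (+0)
site 0, node QR: Q={C} ∩ R={C} → {C} (+0)
site 0, node BEJQR: BEJ={C} ∩ QR={C} → {C} (+0)
site 1, node BE: B={G} ∪ E={C} → {C,G} (+1)
site 1, node BEJ: BE={C,G} ∩ J={G} → {G} (+0)
site 1, node QR: Q={C} ∩ R={C} → {C} (+0)
site 1, node BEJQR: BEJ={G} ∪ QR={C} → {C,G} (+1)
site 2, node BE: B={C} ∪ E={T} → {C,T} (+1)
site 2, node BEJ: BE={C,T} ∪ J={G} → {C,G,T} (+1)
site 2, node QR: Q={C} ∪ R={G} → {C,G} (+1)
site 2, node BEJQR: BEJ={C,G,T} ∩ QR={C,G} → {C,G} (+0)
site 3, node BE: B={G} ∪ E={T} → {G,T} (+1)
site 3, node BEJ: BE={G,T} ∩ J={G} → {G} (+0)
site 3, node QR: Q={T} ∪ R={G} → {G,T} (+1)
site 3, node BEJQR: BEJ={G} ∩ QR={G,T} → {G} (+0)
site 4, node BE: B={T} ∪ E={A} → {A,T} (+1)
site 4, node BEJ: BE={A,T} ∪ J={G} → {A,G,T} (+1)
site 4, node QR: Q={A} ∩ R={A} → {A} (+0)
site 4, node BEJQR: BEJ={A,G,T} ∩ QR={A} → {A} (+0)
site 5, node BE: B={G} ∪ E={T} → {G,T} (+1)
site 5, node BEJ: BE={G,T} ∪ J={A} → {A,G,T} (+1)
site 5, node QR: Q={C} ∪ R={G} → {C,G} (+1)
site 5, node BEJQR: BEJ={A,G,T} ∩ QR={C,G} → {G} (+0)
site 6, node BE: B={A} ∪ E={G} → {A,G} (+1)
site 6, node BEJ: BE={A,G} ∪ J={C} → {A,C,G} (+1)
site 6, node QR: Q={T} ∩ R={T} → {T} (+0)
site 6, node BEJQR: BEJ={A,C,G} ∪ QR={T} → {A,C,G,T} (+1)
per-site changes: [1, 2, 3, 2, 2, 3, 3]; total = 16

A,C,G,T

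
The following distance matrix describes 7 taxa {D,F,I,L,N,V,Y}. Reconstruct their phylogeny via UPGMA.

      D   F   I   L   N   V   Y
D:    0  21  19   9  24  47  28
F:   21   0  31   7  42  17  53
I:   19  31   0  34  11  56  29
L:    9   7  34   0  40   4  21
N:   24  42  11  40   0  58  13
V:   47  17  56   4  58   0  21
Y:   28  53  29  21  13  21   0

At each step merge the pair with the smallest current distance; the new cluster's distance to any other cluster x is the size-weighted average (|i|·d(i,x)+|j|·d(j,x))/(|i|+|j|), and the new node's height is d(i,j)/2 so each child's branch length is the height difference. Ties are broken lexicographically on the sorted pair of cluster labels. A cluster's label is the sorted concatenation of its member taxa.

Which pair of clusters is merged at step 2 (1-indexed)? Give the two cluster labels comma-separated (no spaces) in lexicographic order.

iteration 1: select L,V (d=4); attach at lengths (2, 2); label the merged cluster LV
  updated: d(D,LV)=28, d(F,LV)=12, d(I,LV)=45, d(LV,N)=49, d(LV,Y)=21
iteration 2: select I,N (d=11); attach at lengths (11/2, 11/2); label the merged cluster IN
  updated: d(D,IN)=43/2, d(F,IN)=73/2, d(IN,LV)=47, d(IN,Y)=21
iteration 3: select F,LV (d=12); attach at lengths (6, 4); label the merged cluster FLV
  updated: d(D,FLV)=77/3, d(FLV,IN)=87/2, d(FLV,Y)=95/3
iteration 4: select IN,Y (d=21); attach at lengths (5, 21/2); label the merged cluster INY
  updated: d(D,INY)=71/3, d(FLV,INY)=356/9
iteration 5: select D,INY (d=71/3); attach at lengths (71/6, 4/3); label the merged cluster DINY
  updated: d(DINY,FLV)=433/12
iteration 6: select DINY,FLV (d=433/12); attach at lengths (149/24, 289/24); label the merged cluster DFILNVY
final tree: ((D:71/6,((I:11/2,N:11/2):5,Y:21/2):4/3):149/24,(F:6,(L:2,V:2):4):289/24)
total length: 863/12

I,N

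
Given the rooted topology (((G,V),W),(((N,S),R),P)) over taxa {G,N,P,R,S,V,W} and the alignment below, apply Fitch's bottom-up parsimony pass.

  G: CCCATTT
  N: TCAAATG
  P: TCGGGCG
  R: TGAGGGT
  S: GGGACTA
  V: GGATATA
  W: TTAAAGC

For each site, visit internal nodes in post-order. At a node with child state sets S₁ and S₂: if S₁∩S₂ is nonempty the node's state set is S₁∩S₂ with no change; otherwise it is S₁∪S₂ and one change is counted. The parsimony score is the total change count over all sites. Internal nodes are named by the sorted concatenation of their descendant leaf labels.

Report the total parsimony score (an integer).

GV@0: {C} ∪ {G} = {C,G} (union, +1)
GVW@0: {C,G} ∪ {T} = {C,G,T} (union, +1)
NS@0: {T} ∪ {G} = {G,T} (union, +1)
NRS@0: {G,T} ∩ {T} = {T} (intersection, +0)
NPRS@0: {T} ∩ {T} = {T} (intersection, +0)
GNPRSVW@0: {C,G,T} ∩ {T} = {T} (intersection, +0)
GV@1: {C} ∪ {G} = {C,G} (union, +1)
GVW@1: {C,G} ∪ {T} = {C,G,T} (union, +1)
NS@1: {C} ∪ {G} = {C,G} (union, +1)
NRS@1: {C,G} ∩ {G} = {G} (intersection, +0)
NPRS@1: {G} ∪ {C} = {C,G} (union, +1)
GNPRSVW@1: {C,G,T} ∩ {C,G} = {C,G} (intersection, +0)
GV@2: {C} ∪ {A} = {A,C} (union, +1)
GVW@2: {A,C} ∩ {A} = {A} (intersection, +0)
NS@2: {A} ∪ {G} = {A,G} (union, +1)
NRS@2: {A,G} ∩ {A} = {A} (intersection, +0)
NPRS@2: {A} ∪ {G} = {A,G} (union, +1)
GNPRSVW@2: {A} ∩ {A,G} = {A} (intersection, +0)
GV@3: {A} ∪ {T} = {A,T} (union, +1)
GVW@3: {A,T} ∩ {A} = {A} (intersection, +0)
NS@3: {A} ∩ {A} = {A} (intersection, +0)
NRS@3: {A} ∪ {G} = {A,G} (union, +1)
NPRS@3: {A,G} ∩ {G} = {G} (intersection, +0)
GNPRSVW@3: {A} ∪ {G} = {A,G} (union, +1)
GV@4: {T} ∪ {A} = {A,T} (union, +1)
GVW@4: {A,T} ∩ {A} = {A} (intersection, +0)
NS@4: {A} ∪ {C} = {A,C} (union, +1)
NRS@4: {A,C} ∪ {G} = {A,C,G} (union, +1)
NPRS@4: {A,C,G} ∩ {G} = {G} (intersection, +0)
GNPRSVW@4: {A} ∪ {G} = {A,G} (union, +1)
GV@5: {T} ∩ {T} = {T} (intersection, +0)
GVW@5: {T} ∪ {G} = {G,T} (union, +1)
NS@5: {T} ∩ {T} = {T} (intersection, +0)
NRS@5: {T} ∪ {G} = {G,T} (union, +1)
NPRS@5: {G,T} ∪ {C} = {C,G,T} (union, +1)
GNPRSVW@5: {G,T} ∩ {C,G,T} = {G,T} (intersection, +0)
GV@6: {T} ∪ {A} = {A,T} (union, +1)
GVW@6: {A,T} ∪ {C} = {A,C,T} (union, +1)
NS@6: {G} ∪ {A} = {A,G} (union, +1)
NRS@6: {A,G} ∪ {T} = {A,G,T} (union, +1)
NPRS@6: {A,G,T} ∩ {G} = {G} (intersection, +0)
GNPRSVW@6: {A,C,T} ∪ {G} = {A,C,G,T} (union, +1)
per-site changes: [3, 4, 3, 3, 4, 3, 5]; total = 25

25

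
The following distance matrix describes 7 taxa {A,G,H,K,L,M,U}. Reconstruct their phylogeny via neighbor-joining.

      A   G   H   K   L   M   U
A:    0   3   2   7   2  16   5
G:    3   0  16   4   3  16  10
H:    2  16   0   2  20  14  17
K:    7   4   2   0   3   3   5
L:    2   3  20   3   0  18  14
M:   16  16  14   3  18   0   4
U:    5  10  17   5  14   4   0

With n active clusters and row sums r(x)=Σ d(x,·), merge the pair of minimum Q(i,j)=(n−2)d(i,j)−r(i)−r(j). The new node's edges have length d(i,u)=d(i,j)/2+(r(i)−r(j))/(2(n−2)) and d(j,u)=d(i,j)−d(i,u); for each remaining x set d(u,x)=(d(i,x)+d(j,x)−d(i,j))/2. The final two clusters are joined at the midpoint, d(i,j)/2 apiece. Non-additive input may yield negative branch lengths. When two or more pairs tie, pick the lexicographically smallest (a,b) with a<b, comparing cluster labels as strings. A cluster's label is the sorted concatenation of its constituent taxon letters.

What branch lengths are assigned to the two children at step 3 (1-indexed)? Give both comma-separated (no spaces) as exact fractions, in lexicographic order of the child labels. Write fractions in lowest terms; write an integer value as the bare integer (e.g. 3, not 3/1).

11/12,25/12

iteration 1: select M,U (d=4, Q=-106); attach at lengths (18/5, 2/5); label the merged cluster MU
  updated: d(A,MU)=17/2, d(G,MU)=11, d(H,MU)=27/2, d(K,MU)=2, d(L,MU)=14
iteration 2: select A,H (d=2, Q=-68); attach at lengths (-23/8, 39/8); label the merged cluster AH
  updated: d(AH,G)=17/2, d(AH,K)=7/2, d(AH,L)=10, d(AH,MU)=10
iteration 3: select G,L (d=3, Q=-95/2); attach at lengths (11/12, 25/12); label the merged cluster GL
  updated: d(AH,GL)=31/4, d(GL,K)=2, d(GL,MU)=11
iteration 4: select AH,GL (d=31/4, Q=-53/2); attach at lengths (4, 15/4); label the merged cluster AGHL
  updated: d(AGHL,K)=-9/8, d(AGHL,MU)=53/8
iteration 5: select AGHL,K (d=-9/8, Q=-15/2); attach at lengths (7/4, -23/8); label the merged cluster AGHKL
  updated: d(AGHKL,MU)=39/8
iteration 6: select AGHKL,MU (d=39/8); attach at lengths (39/16, 39/16); label the merged cluster AGHKLMU
final tree: ((((A:-23/8,H:39/8):4,(G:11/12,L:25/12):15/4):7/4,K:-23/8):39/16,(M:18/5,U:2/5):39/16)
total length: 41/2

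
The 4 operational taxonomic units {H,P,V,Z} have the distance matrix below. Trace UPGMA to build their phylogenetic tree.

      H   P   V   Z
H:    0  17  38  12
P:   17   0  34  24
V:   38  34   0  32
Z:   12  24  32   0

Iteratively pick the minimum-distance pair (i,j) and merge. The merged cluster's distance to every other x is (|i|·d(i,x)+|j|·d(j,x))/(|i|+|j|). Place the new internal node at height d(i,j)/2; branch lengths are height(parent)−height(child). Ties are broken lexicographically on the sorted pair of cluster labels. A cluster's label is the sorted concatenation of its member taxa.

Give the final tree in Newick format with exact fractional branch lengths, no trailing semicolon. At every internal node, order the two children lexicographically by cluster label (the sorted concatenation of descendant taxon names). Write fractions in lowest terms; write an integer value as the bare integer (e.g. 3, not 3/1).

(((H:6,Z:6):17/4,P:41/4):85/12,V:52/3)

1. join H+Z (d=12) ⇒ HZ; edges |H|=6, |Z|=6
  updated: d(HZ,P)=41/2, d(HZ,V)=35
2. join HZ+P (d=41/2) ⇒ HPZ; edges |HZ|=17/4, |P|=41/4
  updated: d(HPZ,V)=104/3
3. join HPZ+V (d=104/3) ⇒ HPVZ; edges |HPZ|=85/12, |V|=52/3
final tree: (((H:6,Z:6):17/4,P:41/4):85/12,V:52/3)
total length: 611/12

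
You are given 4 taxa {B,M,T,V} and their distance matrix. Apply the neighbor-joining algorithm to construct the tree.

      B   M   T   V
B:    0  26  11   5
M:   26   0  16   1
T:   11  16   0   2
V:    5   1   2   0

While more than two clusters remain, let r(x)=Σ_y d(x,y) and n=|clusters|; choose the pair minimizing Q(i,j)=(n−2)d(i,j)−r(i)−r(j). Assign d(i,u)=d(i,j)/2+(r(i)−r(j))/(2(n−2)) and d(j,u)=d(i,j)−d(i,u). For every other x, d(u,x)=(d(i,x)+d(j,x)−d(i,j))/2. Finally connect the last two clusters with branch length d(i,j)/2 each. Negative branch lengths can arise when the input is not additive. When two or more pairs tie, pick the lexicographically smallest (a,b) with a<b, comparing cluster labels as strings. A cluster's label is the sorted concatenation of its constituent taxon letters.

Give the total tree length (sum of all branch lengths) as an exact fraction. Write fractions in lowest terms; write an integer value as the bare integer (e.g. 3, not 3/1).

1. join B+T (d=11, Q=-49) ⇒ BT; edges |B|=35/4, |T|=9/4
  updated: d(BT,M)=31/2, d(BT,V)=-2
2. join BT+M (d=31/2, Q=-29/2) ⇒ BMT; edges |BT|=25/4, |M|=37/4
  updated: d(BMT,V)=-33/4
3. join BMT+V (d=-33/4) ⇒ BMTV; edges |BMT|=-33/8, |V|=-33/8
final tree: (((B:35/4,T:9/4):25/4,M:37/4):-33/8,V:-33/8)
total length: 73/4

73/4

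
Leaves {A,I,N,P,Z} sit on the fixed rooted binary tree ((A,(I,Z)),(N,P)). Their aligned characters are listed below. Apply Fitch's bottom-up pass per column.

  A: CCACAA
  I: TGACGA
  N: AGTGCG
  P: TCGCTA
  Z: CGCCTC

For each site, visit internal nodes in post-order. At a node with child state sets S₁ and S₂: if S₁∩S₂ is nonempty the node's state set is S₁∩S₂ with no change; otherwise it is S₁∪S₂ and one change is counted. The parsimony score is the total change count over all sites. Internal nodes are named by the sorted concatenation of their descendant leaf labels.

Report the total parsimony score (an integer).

14

IZ@0: {T} ∪ {C} = {C,T} (union, +1)
AIZ@0: {C} ∩ {C,T} = {C} (intersection, +0)
NP@0: {A} ∪ {T} = {A,T} (union, +1)
AINPZ@0: {C} ∪ {A,T} = {A,C,T} (union, +1)
IZ@1: {G} ∩ {G} = {G} (intersection, +0)
AIZ@1: {C} ∪ {G} = {C,G} (union, +1)
NP@1: {G} ∪ {C} = {C,G} (union, +1)
AINPZ@1: {C,G} ∩ {C,G} = {C,G} (intersection, +0)
IZ@2: {A} ∪ {C} = {A,C} (union, +1)
AIZ@2: {A} ∩ {A,C} = {A} (intersection, +0)
NP@2: {T} ∪ {G} = {G,T} (union, +1)
AINPZ@2: {A} ∪ {G,T} = {A,G,T} (union, +1)
IZ@3: {C} ∩ {C} = {C} (intersection, +0)
AIZ@3: {C} ∩ {C} = {C} (intersection, +0)
NP@3: {G} ∪ {C} = {C,G} (union, +1)
AINPZ@3: {C} ∩ {C,G} = {C} (intersection, +0)
IZ@4: {G} ∪ {T} = {G,T} (union, +1)
AIZ@4: {A} ∪ {G,T} = {A,G,T} (union, +1)
NP@4: {C} ∪ {T} = {C,T} (union, +1)
AINPZ@4: {A,G,T} ∩ {C,T} = {T} (intersection, +0)
IZ@5: {A} ∪ {C} = {A,C} (union, +1)
AIZ@5: {A} ∩ {A,C} = {A} (intersection, +0)
NP@5: {G} ∪ {A} = {A,G} (union, +1)
AINPZ@5: {A} ∩ {A,G} = {A} (intersection, +0)
per-site changes: [3, 2, 3, 1, 3, 2]; total = 14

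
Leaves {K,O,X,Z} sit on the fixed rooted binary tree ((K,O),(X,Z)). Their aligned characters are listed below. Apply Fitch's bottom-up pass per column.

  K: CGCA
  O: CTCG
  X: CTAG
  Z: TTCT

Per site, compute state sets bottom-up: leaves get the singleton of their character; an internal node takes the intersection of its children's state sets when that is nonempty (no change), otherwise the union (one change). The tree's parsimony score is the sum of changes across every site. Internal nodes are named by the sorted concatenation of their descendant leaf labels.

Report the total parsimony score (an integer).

KO@0: {C} ∩ {C} = {C} (intersection, +0)
XZ@0: {C} ∪ {T} = {C,T} (union, +1)
KOXZ@0: {C} ∩ {C,T} = {C} (intersection, +0)
KO@1: {G} ∪ {T} = {G,T} (union, +1)
XZ@1: {T} ∩ {T} = {T} (intersection, +0)
KOXZ@1: {G,T} ∩ {T} = {T} (intersection, +0)
KO@2: {C} ∩ {C} = {C} (intersection, +0)
XZ@2: {A} ∪ {C} = {A,C} (union, +1)
KOXZ@2: {C} ∩ {A,C} = {C} (intersection, +0)
KO@3: {A} ∪ {G} = {A,G} (union, +1)
XZ@3: {G} ∪ {T} = {G,T} (union, +1)
KOXZ@3: {A,G} ∩ {G,T} = {G} (intersection, +0)
per-site changes: [1, 1, 1, 2]; total = 5

5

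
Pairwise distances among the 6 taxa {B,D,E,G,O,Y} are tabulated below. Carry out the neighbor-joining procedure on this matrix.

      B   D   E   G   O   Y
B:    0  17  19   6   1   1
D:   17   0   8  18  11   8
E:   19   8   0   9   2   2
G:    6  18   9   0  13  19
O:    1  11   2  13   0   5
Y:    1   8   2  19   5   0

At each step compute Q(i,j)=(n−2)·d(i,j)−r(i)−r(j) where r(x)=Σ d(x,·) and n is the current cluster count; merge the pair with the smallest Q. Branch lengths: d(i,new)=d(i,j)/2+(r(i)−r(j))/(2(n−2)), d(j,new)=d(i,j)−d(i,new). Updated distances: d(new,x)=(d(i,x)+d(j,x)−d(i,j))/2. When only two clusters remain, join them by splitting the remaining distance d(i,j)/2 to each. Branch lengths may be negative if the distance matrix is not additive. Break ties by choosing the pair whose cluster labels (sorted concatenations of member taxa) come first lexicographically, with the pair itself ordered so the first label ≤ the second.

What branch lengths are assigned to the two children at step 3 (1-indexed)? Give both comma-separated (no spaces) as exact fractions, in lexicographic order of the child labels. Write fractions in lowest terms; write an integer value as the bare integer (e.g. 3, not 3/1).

iteration 1: select B,G (d=6, Q=-85); attach at lengths (3/8, 45/8); label the merged cluster BG
  updated: d(BG,D)=29/2, d(BG,E)=11, d(BG,O)=4, d(BG,Y)=7
iteration 2: select BG,O (d=4, Q=-93/2); attach at lengths (53/12, -5/12); label the merged cluster BGO
  updated: d(BGO,D)=43/4, d(BGO,E)=9/2, d(BGO,Y)=4
iteration 3: select BGO,Y (d=4, Q=-101/4); attach at lengths (53/16, 11/16); label the merged cluster BGOY
  updated: d(BGOY,D)=59/8, d(BGOY,E)=5/4
iteration 4: select BGOY,D (d=59/8, Q=-133/8); attach at lengths (5/16, 113/16); label the merged cluster BDGOY
  updated: d(BDGOY,E)=15/16
iteration 5: select BDGOY,E (d=15/16); attach at lengths (15/32, 15/32); label the merged cluster BDEGOY
final tree: (((((B:3/8,G:45/8):53/12,O:-5/12):53/16,Y:11/16):5/16,D:113/16):15/32,E:15/32)
total length: 357/16

53/16,11/16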